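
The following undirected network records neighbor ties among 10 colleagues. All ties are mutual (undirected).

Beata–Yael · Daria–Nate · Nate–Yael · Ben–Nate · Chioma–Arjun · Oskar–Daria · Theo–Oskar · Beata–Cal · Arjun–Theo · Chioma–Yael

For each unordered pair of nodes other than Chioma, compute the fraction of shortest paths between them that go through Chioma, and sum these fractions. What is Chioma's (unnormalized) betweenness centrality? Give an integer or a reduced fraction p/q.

Pairs whose geodesics pass through Chioma — Cal–Theo: 1; Cal–Arjun: 1; Beata–Theo: 1; Beata–Arjun: 1; Ben–Arjun: 1; Yael–Theo: 1; Yael–Arjun: 1; Arjun–Nate: 1.
All other pairs contribute 0.
Summing the contributions gives betweenness(Chioma) = 8.

8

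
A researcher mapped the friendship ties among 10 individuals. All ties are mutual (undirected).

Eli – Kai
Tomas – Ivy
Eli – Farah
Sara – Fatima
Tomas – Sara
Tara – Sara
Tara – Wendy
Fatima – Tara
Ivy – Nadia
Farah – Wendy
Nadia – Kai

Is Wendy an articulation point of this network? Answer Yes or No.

No

Even without Wendy, every remaining node can still reach every other (the residual graph is connected), so Wendy is not a cut vertex.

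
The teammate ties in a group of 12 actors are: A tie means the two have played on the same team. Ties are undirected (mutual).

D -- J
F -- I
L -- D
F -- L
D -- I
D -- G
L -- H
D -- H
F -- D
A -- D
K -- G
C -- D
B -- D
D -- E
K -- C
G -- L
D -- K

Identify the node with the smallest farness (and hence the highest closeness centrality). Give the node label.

Farness (sum of distances to all others) for each node — A:21, B:21, C:20, D:11, E:21, F:19, G:19, H:20, I:20, J:21, K:19, L:18.
The smallest farness is 11, for D, so D has the highest closeness.

D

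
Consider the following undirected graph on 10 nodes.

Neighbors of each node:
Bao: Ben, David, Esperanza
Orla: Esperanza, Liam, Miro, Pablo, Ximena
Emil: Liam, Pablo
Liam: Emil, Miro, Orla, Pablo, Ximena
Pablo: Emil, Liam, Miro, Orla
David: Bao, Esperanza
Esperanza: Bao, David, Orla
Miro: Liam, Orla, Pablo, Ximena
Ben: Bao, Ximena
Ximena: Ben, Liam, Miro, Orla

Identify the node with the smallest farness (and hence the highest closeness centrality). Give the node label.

Farness (sum of distances to all others) for each node — Bao:20, Ben:18, David:22, Emil:22, Esperanza:16, Liam:15, Miro:16, Orla:13, Pablo:17, Ximena:15.
The smallest farness is 13, for Orla, so Orla has the highest closeness.

Orla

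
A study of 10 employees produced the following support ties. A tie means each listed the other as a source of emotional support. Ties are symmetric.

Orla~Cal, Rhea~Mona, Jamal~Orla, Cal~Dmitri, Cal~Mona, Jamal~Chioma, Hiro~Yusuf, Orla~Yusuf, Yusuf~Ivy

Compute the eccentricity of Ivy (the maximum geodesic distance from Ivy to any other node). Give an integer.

5

Distances from Ivy: Cal:3, Chioma:4, Dmitri:4, Hiro:2, Jamal:3, Mona:4, Orla:2, Rhea:5, Yusuf:1.
The largest is 5 (to Rhea), so the eccentricity of Ivy is 5.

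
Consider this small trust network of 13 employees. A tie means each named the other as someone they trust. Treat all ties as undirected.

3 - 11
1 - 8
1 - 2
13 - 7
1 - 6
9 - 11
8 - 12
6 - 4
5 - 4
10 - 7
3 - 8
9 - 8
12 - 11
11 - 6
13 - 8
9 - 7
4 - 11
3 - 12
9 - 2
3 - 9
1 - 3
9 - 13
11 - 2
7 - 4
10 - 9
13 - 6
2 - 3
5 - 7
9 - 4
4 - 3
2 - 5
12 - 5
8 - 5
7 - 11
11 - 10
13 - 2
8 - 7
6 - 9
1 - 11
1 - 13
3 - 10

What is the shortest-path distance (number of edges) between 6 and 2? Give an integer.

One shortest route is 6 – 1 – 2, which uses 2 edges, and 6 and 2 are not directly tied, so nothing shorter exists. So d(6,2) = 2.

2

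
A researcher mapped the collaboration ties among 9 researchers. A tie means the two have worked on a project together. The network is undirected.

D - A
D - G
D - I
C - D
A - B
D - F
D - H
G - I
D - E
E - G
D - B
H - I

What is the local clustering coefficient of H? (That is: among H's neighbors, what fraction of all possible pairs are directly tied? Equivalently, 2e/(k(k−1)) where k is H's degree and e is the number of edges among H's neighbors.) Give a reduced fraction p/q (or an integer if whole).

1

H's neighbors: D and I (k = 2).
Possible neighbor pairs: C(2,2) = 1. Edges among them: D–I → e = 1.
Clustering(H) = 1/1.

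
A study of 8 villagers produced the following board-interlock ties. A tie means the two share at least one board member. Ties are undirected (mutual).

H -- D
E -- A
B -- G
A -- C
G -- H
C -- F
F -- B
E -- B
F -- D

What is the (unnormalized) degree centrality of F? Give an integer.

3

F is directly tied to B, C, and D. That is 3 neighbors, so the degree of F is 3.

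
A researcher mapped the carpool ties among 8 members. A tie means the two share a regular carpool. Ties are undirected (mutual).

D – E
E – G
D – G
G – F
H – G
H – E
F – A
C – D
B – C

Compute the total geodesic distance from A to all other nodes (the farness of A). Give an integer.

21

Distances from A: B:5, C:4, D:3, E:3, F:1, G:2, H:3.
Sum = 5 + 4 + 3 + 3 + 1 + 2 + 3 = 21.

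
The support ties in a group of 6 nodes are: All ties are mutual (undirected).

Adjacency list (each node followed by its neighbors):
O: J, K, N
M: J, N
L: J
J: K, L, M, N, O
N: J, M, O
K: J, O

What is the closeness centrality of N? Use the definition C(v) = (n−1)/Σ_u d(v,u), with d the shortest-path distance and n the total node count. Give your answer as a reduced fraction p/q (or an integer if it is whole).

Distances from N: J:1, K:2, L:2, M:1, O:1. Sum = 7.
n = 6, so closeness = 5/7.

5/7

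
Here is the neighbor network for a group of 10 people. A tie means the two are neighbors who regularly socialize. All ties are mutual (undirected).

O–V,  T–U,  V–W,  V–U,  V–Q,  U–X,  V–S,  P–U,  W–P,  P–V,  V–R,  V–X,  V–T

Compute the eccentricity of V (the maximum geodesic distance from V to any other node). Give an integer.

Distances from V: O:1, P:1, Q:1, R:1, S:1, T:1, U:1, W:1, X:1.
The largest is 1 (to Q, W, S, P, U, R, X, O, and T), so the eccentricity of V is 1.

1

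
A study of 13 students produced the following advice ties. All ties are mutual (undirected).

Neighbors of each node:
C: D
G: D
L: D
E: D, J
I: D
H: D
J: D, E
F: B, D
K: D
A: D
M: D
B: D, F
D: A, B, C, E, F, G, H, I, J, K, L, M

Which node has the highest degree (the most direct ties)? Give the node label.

D

Degrees — A:1, B:2, C:1, D:12, E:2, F:2, G:1, H:1, I:1, J:2, K:1, L:1, M:1.
The maximum is 12, attained only by D.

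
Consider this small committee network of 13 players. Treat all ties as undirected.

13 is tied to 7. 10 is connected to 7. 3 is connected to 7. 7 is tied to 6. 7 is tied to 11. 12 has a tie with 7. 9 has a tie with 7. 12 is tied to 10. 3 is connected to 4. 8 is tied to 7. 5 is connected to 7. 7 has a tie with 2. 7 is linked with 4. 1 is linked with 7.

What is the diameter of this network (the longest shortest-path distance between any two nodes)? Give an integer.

2

Eccentricity of each node (its greatest distance to any other): 1:2, 2:2, 3:2, 4:2, 5:2, 6:2, 7:1, 8:2, 9:2, 10:2, 11:2, 12:2, 13:2.
The maximum eccentricity is 2, realized for instance by the pair 6–1 via 6 – 7 – 1. So the diameter is 2.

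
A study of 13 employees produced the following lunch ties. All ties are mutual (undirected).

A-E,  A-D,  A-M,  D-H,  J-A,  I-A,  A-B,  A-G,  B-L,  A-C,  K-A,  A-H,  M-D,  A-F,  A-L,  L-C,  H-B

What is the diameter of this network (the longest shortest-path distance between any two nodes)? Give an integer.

Eccentricity of each node (its greatest distance to any other): A:1, B:2, C:2, D:2, E:2, F:2, G:2, H:2, I:2, J:2, K:2, L:2, M:2.
The maximum eccentricity is 2, realized for instance by the pair I–C via I – A – C. So the diameter is 2.

2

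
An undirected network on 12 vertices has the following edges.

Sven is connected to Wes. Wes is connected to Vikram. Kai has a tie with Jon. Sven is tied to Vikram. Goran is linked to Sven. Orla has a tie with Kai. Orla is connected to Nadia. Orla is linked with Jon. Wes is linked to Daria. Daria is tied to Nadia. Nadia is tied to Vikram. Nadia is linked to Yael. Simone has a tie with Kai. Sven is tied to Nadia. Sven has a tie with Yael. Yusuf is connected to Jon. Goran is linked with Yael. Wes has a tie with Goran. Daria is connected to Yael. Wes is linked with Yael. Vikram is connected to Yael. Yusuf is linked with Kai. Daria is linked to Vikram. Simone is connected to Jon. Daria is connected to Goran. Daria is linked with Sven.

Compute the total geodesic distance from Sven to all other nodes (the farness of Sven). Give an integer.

22

Distances from Sven: Daria:1, Goran:1, Jon:3, Kai:3, Nadia:1, Orla:2, Simone:4, Vikram:1, Wes:1, Yael:1, Yusuf:4.
Sum = 1 + 1 + 3 + 3 + 1 + 2 + 4 + 1 + 1 + 1 + 4 = 22.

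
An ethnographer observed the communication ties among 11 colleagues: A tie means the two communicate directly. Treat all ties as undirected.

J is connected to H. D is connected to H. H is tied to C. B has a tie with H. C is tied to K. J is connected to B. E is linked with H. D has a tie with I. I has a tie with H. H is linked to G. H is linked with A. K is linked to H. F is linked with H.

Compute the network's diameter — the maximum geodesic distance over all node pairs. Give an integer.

2

Eccentricity of each node (its greatest distance to any other): A:2, B:2, C:2, D:2, E:2, F:2, G:2, H:1, I:2, J:2, K:2.
The maximum eccentricity is 2, realized for instance by the pair I–K via I – H – K. So the diameter is 2.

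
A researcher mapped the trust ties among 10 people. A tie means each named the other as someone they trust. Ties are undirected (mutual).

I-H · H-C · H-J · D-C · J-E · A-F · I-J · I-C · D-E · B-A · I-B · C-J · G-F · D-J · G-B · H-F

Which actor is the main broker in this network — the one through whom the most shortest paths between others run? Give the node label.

J

Unnormalized betweenness of each node: A:1/2, B:13/2, C:3, D:1/2, E:0, F:13/2, G:1/2, H:9, I:9, J:19/2.
J has the largest value, 19/2, making it the main broker — the node through which the most shortest paths run.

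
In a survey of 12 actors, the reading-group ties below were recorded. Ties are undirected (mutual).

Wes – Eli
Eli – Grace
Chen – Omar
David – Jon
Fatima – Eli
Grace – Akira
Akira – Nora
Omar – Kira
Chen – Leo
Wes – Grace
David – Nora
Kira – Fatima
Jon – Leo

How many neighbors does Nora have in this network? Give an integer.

Nora is directly tied to Akira and David. That is 2 neighbors, so the degree of Nora is 2.

2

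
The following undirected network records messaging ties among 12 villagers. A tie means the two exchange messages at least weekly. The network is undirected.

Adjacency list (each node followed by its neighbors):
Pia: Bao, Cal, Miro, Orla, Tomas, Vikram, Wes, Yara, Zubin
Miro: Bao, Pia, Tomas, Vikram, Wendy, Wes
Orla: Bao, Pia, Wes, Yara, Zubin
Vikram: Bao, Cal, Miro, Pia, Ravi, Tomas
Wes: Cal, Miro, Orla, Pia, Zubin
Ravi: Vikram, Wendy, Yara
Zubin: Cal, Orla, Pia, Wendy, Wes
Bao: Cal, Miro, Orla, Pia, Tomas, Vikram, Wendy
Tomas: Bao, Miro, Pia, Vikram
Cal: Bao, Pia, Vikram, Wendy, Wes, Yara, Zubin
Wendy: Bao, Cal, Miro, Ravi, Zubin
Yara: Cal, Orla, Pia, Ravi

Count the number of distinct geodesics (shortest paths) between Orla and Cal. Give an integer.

The shortest distance is 2. The length-2 paths are: Orla–Pia–Cal; Orla–Yara–Cal; Orla–Wes–Cal; Orla–Zubin–Cal; Orla–Bao–Cal.
That gives 5 distinct shortest paths.

5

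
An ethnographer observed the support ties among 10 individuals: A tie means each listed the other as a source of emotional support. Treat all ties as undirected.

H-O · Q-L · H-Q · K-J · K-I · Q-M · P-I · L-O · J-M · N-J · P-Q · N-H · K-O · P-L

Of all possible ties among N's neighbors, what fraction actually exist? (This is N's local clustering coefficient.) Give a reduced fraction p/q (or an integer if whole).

0

N's neighbors: H and J (k = 2).
Possible neighbor pairs: C(2,2) = 1. Edges among them: none → e = 0.
Clustering(N) = 0/1.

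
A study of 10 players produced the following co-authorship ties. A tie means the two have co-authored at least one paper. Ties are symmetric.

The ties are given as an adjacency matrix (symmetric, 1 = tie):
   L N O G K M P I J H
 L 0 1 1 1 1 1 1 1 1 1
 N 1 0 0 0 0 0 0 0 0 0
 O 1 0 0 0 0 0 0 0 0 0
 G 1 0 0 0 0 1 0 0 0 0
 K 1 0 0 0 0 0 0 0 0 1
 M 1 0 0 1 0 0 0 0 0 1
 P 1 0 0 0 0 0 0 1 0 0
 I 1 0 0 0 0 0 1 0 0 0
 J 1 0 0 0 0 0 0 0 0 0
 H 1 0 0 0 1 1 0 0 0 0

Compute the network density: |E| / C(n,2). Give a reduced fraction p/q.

13/45

There are 13 edges and 10 nodes, so the maximum possible is C(10,2) = 45.
Density = 13/45.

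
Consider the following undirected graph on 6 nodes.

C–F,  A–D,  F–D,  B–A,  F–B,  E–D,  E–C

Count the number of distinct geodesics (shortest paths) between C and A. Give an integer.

The shortest distance is 3. The length-3 paths are: C–F–D–A; C–E–D–A; C–F–B–A.
That gives 3 distinct shortest paths.

3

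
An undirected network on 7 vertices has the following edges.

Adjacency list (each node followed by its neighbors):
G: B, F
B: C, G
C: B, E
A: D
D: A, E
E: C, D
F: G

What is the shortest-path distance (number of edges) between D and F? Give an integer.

5

One shortest route is D – E – C – B – G – F, which uses 5 edges, and at distance 4 from D we only reach {G}, which does not include F. So d(D,F) = 5.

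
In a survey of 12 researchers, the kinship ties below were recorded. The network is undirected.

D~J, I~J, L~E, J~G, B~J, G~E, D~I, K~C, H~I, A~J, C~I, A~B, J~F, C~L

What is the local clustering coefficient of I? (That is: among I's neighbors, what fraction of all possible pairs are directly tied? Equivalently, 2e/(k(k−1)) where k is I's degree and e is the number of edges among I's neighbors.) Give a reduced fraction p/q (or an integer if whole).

1/6

I's neighbors: C, D, H, and J (k = 4).
Possible neighbor pairs: C(4,2) = 6. Edges among them: D–J → e = 1.
Clustering(I) = 1/6.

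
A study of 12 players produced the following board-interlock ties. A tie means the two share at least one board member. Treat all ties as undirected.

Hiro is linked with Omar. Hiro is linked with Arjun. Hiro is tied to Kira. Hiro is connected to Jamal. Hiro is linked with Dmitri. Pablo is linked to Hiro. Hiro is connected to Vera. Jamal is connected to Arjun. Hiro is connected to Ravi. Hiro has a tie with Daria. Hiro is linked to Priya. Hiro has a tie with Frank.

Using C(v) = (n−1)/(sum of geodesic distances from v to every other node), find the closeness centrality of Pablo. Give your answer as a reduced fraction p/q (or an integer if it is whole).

11/21

Distances from Pablo: Arjun:2, Daria:2, Dmitri:2, Frank:2, Hiro:1, Jamal:2, Kira:2, Omar:2, Priya:2, Ravi:2, Vera:2. Sum = 21.
n = 12, so closeness = 11/21.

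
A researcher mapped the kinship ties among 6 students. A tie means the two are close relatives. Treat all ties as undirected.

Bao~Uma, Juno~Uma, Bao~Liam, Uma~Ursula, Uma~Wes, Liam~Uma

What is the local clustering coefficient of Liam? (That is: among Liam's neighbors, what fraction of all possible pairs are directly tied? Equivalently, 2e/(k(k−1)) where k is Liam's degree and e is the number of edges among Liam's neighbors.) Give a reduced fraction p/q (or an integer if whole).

Liam's neighbors: Bao and Uma (k = 2).
Possible neighbor pairs: C(2,2) = 1. Edges among them: Bao–Uma → e = 1.
Clustering(Liam) = 1/1.

1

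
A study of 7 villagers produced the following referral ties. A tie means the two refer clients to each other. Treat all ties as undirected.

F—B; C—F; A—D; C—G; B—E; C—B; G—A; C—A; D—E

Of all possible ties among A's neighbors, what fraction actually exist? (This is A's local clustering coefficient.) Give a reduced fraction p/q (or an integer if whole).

A's neighbors: C, D, and G (k = 3).
Possible neighbor pairs: C(3,2) = 3. Edges among them: C–G → e = 1.
Clustering(A) = 1/3.

1/3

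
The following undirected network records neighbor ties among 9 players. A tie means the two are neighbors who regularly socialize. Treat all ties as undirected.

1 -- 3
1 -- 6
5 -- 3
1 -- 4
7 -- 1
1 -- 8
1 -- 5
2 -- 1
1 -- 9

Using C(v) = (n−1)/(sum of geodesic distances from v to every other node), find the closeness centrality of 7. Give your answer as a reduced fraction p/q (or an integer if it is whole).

Distances from 7: 1:1, 2:2, 3:2, 4:2, 5:2, 6:2, 8:2, 9:2. Sum = 15.
n = 9, so closeness = 8/15.

8/15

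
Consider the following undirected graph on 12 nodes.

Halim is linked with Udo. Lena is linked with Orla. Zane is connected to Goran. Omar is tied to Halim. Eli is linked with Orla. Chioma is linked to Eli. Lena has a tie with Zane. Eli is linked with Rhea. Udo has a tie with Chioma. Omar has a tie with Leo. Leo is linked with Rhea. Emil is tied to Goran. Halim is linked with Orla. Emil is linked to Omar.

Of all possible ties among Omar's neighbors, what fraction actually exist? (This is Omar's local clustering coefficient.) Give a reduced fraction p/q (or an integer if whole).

Omar's neighbors: Emil, Halim, and Leo (k = 3).
Possible neighbor pairs: C(3,2) = 3. Edges among them: none → e = 0.
Clustering(Omar) = 0/3 = 0.

0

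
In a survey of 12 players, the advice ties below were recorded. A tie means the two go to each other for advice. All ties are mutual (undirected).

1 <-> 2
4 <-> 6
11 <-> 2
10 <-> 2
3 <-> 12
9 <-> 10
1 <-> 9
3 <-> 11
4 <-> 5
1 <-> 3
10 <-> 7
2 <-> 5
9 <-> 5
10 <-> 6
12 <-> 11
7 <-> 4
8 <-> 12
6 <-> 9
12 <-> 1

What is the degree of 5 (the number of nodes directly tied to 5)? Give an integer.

5 is directly tied to 2, 4, and 9. That is 3 neighbors, so the degree of 5 is 3.

3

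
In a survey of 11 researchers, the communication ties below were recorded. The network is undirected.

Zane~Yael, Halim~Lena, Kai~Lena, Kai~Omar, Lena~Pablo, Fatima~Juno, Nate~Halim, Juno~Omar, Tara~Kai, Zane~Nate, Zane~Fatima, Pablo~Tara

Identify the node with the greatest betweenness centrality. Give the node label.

Lena

Unnormalized betweenness of each node: Fatima:23/3, Halim:35/3, Juno:25/3, Kai:13, Lena:29/2, Nate:32/3, Omar:28/3, Pablo:13/6, Tara:11/6, Yael:0, Zane:83/6.
Lena has the largest value, 29/2, making it the main broker — the node through which the most shortest paths run.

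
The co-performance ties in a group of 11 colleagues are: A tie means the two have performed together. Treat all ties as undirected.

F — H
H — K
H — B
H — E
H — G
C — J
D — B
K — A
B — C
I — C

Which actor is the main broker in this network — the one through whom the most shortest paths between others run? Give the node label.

H

Unnormalized betweenness of each node: A:0, B:27, C:17, D:0, E:0, F:0, G:0, H:34, I:0, J:0, K:9.
H has the largest value, 34, making it the main broker — the node through which the most shortest paths run.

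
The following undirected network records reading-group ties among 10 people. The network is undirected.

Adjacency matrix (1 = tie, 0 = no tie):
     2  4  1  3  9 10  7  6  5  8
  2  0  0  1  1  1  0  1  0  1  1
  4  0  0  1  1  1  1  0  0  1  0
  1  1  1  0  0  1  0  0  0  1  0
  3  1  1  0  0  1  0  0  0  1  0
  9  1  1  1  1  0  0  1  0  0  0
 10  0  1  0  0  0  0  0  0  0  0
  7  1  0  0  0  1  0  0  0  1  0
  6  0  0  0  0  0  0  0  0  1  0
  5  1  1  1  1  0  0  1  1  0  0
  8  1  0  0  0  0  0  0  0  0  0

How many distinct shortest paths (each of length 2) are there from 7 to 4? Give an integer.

The shortest distance is 2. The length-2 paths are: 7–9–4; 7–5–4.
That gives 2 distinct shortest paths.

2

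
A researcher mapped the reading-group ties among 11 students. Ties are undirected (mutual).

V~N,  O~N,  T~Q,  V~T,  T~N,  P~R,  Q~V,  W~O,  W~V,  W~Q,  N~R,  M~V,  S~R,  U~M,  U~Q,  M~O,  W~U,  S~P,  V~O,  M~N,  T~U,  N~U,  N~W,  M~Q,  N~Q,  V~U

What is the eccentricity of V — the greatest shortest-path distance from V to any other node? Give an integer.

3

Distances from V: M:1, N:1, O:1, P:3, Q:1, R:2, S:3, T:1, U:1, W:1.
The largest is 3 (to S and P), so the eccentricity of V is 3.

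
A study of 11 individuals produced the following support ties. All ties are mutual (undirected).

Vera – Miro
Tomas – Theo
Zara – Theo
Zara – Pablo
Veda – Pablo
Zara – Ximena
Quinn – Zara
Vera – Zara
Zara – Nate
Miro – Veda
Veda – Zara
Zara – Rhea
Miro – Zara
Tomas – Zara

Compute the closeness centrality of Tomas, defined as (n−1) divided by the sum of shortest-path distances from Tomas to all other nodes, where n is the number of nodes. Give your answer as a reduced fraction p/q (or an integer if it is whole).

Distances from Tomas: Miro:2, Nate:2, Pablo:2, Quinn:2, Rhea:2, Theo:1, Veda:2, Vera:2, Ximena:2, Zara:1. Sum = 18.
n = 11, so closeness = 10/18 = 5/9.

5/9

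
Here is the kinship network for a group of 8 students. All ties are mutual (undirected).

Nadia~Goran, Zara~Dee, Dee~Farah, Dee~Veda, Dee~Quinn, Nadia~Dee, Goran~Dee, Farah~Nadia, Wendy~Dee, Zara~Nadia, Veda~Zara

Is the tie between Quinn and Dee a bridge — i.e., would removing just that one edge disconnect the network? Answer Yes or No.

Without the Quinn–Dee edge there is no alternate route between Quinn and Dee, so the network disconnects. It is a bridge.

Yes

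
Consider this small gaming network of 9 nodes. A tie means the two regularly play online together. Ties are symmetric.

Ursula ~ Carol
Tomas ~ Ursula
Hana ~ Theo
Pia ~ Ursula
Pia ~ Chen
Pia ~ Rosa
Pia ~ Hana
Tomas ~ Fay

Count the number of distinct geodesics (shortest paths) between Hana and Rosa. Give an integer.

1

The shortest distance is 2, and the only length-2 path is Hana–Pia–Rosa. So there is exactly 1 shortest path.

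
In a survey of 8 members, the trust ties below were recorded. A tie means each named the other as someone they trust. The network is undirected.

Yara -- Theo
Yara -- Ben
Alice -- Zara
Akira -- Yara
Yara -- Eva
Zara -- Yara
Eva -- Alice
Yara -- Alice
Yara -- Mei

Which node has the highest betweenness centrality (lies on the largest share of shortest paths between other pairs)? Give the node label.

Unnormalized betweenness of each node: Akira:0, Alice:1/2, Ben:0, Eva:0, Mei:0, Theo:0, Yara:37/2, Zara:0.
Yara has the largest value, 37/2, making it the main broker — the node through which the most shortest paths run.

Yara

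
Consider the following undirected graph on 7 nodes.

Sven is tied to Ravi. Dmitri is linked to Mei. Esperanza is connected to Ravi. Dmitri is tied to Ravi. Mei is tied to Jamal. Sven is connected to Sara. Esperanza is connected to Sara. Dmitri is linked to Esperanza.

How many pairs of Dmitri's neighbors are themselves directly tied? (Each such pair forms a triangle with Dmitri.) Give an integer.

Dmitri's neighbors: Esperanza, Mei, and Ravi.
Neighbor pairs that are themselves tied: Dmitri–Esperanza–Ravi. Each forms one triangle with Dmitri, for 1 in total.

1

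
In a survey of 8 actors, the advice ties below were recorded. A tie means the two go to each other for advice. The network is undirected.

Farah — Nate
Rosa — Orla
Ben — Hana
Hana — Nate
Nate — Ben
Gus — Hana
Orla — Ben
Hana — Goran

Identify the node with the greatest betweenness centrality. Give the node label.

Hana

Unnormalized betweenness of each node: Ben:10, Farah:0, Goran:0, Gus:0, Hana:11, Nate:6, Orla:6, Rosa:0.
Hana has the largest value, 11, making it the main broker — the node through which the most shortest paths run.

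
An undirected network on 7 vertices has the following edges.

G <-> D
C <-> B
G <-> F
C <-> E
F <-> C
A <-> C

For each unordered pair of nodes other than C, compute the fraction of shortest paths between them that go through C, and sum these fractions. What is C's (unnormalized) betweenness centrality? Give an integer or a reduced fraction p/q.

12

Pairs whose geodesics pass through C — B–A: 1; B–D: 1; B–G: 1; B–E: 1; B–F: 1; A–D: 1; A–G: 1; A–E: 1; A–F: 1; D–E: 1; G–E: 1; E–F: 1.
All other pairs contribute 0.
Summing the contributions gives betweenness(C) = 12.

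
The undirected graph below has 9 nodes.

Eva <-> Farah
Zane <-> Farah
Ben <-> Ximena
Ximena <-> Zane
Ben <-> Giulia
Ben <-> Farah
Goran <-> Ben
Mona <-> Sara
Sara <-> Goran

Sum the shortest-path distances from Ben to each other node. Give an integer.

13

Distances from Ben: Eva:2, Farah:1, Giulia:1, Goran:1, Mona:3, Sara:2, Ximena:1, Zane:2.
Sum = 2 + 1 + 1 + 1 + 3 + 2 + 1 + 2 = 13.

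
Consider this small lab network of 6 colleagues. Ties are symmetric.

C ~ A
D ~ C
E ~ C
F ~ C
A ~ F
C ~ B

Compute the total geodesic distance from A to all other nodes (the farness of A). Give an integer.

8

Distances from A: B:2, C:1, D:2, E:2, F:1.
Sum = 2 + 1 + 2 + 2 + 1 = 8.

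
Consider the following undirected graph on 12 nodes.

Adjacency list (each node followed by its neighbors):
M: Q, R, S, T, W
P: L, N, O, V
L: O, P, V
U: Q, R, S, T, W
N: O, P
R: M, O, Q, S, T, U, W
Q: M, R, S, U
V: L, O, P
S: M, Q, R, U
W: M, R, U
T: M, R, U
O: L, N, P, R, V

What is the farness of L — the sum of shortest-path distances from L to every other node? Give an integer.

25

Distances from L: M:3, N:2, O:1, P:1, Q:3, R:2, S:3, T:3, U:3, V:1, W:3.
Sum = 3 + 2 + 1 + 1 + 3 + 2 + 3 + 3 + 3 + 1 + 3 = 25.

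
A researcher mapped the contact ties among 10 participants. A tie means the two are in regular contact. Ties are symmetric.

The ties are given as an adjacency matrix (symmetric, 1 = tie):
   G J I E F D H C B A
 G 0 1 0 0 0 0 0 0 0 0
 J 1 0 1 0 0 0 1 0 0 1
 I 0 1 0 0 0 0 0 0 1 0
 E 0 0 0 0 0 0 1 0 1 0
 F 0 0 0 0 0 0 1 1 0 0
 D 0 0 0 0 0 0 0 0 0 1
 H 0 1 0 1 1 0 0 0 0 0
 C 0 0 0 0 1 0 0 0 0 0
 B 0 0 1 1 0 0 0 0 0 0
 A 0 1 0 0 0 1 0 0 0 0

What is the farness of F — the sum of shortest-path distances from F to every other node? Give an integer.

22

Distances from F: A:3, B:3, C:1, D:4, E:2, G:3, H:1, I:3, J:2.
Sum = 3 + 3 + 1 + 4 + 2 + 3 + 1 + 3 + 2 = 22.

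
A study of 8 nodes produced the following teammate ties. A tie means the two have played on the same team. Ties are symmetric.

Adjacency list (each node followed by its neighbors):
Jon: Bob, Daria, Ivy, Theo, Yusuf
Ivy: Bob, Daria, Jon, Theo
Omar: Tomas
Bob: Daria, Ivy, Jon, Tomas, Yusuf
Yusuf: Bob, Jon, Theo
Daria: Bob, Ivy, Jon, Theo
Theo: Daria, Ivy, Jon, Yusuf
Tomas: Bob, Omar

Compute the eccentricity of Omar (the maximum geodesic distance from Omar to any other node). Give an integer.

Distances from Omar: Bob:2, Daria:3, Ivy:3, Jon:3, Theo:4, Tomas:1, Yusuf:3.
The largest is 4 (to Theo), so the eccentricity of Omar is 4.

4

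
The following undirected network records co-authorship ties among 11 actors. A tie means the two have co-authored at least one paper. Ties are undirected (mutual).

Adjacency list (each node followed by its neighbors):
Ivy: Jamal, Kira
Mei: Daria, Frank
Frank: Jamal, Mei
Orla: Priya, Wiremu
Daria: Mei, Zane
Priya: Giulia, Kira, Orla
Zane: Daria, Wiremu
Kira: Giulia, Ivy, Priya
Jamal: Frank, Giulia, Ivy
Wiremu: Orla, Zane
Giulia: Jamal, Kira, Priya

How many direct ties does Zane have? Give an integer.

2

Zane is directly tied to Daria and Wiremu. That is 2 neighbors, so the degree of Zane is 2.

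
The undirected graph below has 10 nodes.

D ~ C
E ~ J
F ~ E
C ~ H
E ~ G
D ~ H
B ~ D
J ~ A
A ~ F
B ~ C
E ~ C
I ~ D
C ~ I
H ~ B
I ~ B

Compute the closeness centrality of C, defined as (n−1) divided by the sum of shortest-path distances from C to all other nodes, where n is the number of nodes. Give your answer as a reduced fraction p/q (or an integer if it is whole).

Distances from C: A:3, B:1, D:1, E:1, F:2, G:2, H:1, I:1, J:2. Sum = 14.
n = 10, so closeness = 9/14.

9/14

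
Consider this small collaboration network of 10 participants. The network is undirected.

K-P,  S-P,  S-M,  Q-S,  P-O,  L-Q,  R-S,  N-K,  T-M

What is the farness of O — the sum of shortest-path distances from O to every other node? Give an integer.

Distances from O: K:2, L:4, M:3, N:3, P:1, Q:3, R:3, S:2, T:4.
Sum = 2 + 4 + 3 + 3 + 1 + 3 + 3 + 2 + 4 = 25.

25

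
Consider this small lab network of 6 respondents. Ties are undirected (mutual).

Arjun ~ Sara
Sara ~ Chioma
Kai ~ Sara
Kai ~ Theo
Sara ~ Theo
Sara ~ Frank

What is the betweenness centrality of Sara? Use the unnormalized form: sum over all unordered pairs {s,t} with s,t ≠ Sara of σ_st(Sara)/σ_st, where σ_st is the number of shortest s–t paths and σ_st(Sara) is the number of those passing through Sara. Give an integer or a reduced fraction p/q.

9

Pairs whose geodesics pass through Sara — Frank–Chioma: 1; Frank–Arjun: 1; Frank–Kai: 1; Frank–Theo: 1; Chioma–Arjun: 1; Chioma–Kai: 1; Chioma–Theo: 1; Arjun–Kai: 1; Arjun–Theo: 1.
All other pairs contribute 0.
Summing the contributions gives betweenness(Sara) = 9.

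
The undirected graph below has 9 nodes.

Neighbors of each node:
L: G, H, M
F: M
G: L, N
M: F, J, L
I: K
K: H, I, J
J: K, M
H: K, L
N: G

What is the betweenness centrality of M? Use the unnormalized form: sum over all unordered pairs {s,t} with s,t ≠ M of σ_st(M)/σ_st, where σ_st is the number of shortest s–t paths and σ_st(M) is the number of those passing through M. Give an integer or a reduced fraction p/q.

10

Pairs whose geodesics pass through M — F–H: 1; F–G: 1; F–L: 1; F–N: 1; F–I: 1; F–K: 1; F–J: 1; G–J: 1; L–J: 1; N–J: 1.
All other pairs contribute 0.
Summing the contributions gives betweenness(M) = 10.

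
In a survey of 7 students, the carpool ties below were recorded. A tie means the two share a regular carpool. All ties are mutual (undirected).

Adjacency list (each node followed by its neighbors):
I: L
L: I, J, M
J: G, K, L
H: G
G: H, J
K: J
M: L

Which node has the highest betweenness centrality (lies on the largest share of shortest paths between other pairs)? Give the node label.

Unnormalized betweenness of each node: G:5, H:0, I:0, J:11, K:0, L:9, M:0.
J has the largest value, 11, making it the main broker — the node through which the most shortest paths run.

J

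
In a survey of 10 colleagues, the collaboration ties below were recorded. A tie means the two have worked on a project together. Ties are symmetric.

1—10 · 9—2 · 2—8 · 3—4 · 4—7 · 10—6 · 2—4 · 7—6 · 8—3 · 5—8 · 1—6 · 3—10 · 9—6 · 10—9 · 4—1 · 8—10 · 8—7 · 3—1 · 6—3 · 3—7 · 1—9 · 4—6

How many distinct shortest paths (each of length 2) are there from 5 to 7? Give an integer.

1

The shortest distance is 2, and the only length-2 path is 5–8–7. So there is exactly 1 shortest path.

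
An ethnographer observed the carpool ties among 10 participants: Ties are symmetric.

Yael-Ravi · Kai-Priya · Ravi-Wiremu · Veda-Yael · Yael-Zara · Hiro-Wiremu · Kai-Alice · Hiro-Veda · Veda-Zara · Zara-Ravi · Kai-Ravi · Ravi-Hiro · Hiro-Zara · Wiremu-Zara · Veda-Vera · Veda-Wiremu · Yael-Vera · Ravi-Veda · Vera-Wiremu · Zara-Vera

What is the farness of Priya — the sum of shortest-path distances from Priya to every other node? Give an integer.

Distances from Priya: Alice:2, Hiro:3, Kai:1, Ravi:2, Veda:3, Vera:4, Wiremu:3, Yael:3, Zara:3.
Sum = 2 + 3 + 1 + 2 + 3 + 4 + 3 + 3 + 3 = 24.

24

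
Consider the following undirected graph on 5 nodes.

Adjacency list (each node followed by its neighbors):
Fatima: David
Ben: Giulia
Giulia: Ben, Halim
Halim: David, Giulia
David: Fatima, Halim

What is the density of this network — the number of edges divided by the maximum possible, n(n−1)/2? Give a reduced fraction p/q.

There are 4 edges and 5 nodes, so the maximum possible is C(5,2) = 10.
Density = 4/10 = 2/5.

2/5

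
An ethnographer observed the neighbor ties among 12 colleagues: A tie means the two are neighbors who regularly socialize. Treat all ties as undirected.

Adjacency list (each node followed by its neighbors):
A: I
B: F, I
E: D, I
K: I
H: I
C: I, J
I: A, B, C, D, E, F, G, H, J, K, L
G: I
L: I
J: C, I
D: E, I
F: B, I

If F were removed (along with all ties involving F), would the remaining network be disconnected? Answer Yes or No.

No

Even without F, every remaining node can still reach every other (the residual graph is connected), so F is not a cut vertex.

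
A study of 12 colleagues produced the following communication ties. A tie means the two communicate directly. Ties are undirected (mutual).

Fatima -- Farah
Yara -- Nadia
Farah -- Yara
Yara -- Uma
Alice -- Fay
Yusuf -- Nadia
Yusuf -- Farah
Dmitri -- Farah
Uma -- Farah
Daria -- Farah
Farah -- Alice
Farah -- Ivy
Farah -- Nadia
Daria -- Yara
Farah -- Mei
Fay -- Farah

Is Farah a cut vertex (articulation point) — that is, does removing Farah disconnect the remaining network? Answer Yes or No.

Yes

Removing Farah leaves {Daria, Nadia, Uma, Yara, and Yusuf} with no path to {Mei}, so the network splits into 6 components. Farah is a cut vertex.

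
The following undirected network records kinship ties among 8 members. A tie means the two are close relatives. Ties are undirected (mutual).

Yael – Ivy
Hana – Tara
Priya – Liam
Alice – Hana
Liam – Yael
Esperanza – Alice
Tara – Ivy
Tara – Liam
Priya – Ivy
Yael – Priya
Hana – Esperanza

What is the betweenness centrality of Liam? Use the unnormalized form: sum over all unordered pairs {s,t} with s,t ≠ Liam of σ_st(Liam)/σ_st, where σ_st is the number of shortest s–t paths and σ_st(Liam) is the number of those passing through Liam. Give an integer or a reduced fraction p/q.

4

Pairs whose geodesics pass through Liam — Hana–Priya: 1/2; Hana–Yael: 1/2; Esperanza–Priya: 1/2; Esperanza–Yael: 1/2; Alice–Priya: 1/2; Alice–Yael: 1/2; Priya–Tara: 1/2; Yael–Tara: 1/2.
All other pairs contribute 0.
Summing the contributions gives betweenness(Liam) = 4.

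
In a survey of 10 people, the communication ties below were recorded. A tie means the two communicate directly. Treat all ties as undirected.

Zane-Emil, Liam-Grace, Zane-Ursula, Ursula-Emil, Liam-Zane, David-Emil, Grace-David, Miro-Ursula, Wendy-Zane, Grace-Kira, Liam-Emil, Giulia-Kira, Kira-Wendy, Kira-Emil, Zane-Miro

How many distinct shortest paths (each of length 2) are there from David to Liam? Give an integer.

2

The shortest distance is 2. The length-2 paths are: David–Grace–Liam; David–Emil–Liam.
That gives 2 distinct shortest paths.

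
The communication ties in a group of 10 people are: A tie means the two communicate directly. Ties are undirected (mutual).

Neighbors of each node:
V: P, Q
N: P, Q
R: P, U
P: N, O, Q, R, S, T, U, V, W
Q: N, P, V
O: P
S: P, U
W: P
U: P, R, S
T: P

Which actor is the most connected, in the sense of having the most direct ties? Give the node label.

P

Degrees — N:2, O:1, P:9, Q:3, R:2, S:2, T:1, U:3, V:2, W:1.
The maximum is 9, attained only by P.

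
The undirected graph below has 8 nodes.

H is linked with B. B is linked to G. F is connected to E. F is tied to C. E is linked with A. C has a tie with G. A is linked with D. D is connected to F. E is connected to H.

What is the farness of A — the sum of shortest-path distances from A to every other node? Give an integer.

Distances from A: B:3, C:3, D:1, E:1, F:2, G:4, H:2.
Sum = 3 + 3 + 1 + 1 + 2 + 4 + 2 = 16.

16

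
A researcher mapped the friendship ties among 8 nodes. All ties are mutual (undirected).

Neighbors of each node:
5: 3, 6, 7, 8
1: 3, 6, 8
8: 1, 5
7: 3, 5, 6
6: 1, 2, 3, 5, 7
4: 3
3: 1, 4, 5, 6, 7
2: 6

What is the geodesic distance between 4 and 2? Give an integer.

3

One shortest route is 4 – 3 – 6 – 2, which uses 3 edges, and at distance 2 from 4 we only reach {1, 5, 6, 7}, which does not include 2. So d(4,2) = 3.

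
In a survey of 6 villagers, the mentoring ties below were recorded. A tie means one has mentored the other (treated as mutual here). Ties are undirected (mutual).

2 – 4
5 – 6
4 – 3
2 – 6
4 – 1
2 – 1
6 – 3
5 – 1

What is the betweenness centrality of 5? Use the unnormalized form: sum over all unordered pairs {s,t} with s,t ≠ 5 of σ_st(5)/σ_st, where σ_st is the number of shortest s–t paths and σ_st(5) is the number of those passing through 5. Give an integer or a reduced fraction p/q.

1/2

Pairs whose geodesics pass through 5 — 1–6: 1/2.
All other pairs contribute 0.
Summing the contributions gives betweenness(5) = 1/2.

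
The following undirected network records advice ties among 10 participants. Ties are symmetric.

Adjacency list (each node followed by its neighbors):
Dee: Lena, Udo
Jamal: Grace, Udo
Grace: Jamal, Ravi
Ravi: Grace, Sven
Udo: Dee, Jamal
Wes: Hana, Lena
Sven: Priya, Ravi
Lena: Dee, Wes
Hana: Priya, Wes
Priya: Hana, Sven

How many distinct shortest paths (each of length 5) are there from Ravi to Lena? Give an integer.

The shortest distance is 5. The length-5 paths are: Ravi–Sven–Priya–Hana–Wes–Lena; Ravi–Grace–Jamal–Udo–Dee–Lena.
That gives 2 distinct shortest paths.

2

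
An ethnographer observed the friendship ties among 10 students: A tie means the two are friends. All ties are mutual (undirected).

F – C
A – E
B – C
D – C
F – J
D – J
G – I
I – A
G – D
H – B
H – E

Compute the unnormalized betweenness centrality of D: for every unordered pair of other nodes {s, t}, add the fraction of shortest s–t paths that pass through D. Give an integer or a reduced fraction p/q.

37/3

Pairs whose geodesics pass through D — J–G: 1; J–I: 1; J–A: 1; J–E: 2/3; J–H: 1/2; J–B: 1/2; J–C: 1/2; G–H: 1/2; G–B: 1; G–C: 1; G–F: 2/2; I–B: 1/2; I–C: 1; I–F: 2/2 … (+2 more pairs).
All other pairs contribute 0.
Summing the contributions gives betweenness(D) = 37/3.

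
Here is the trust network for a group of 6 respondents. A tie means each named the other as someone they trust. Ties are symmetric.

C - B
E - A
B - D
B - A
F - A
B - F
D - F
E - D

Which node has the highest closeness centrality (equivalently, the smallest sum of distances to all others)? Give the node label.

Farness (sum of distances to all others) for each node — A:7, B:6, C:10, D:7, E:9, F:7.
The smallest farness is 6, for B, so B has the highest closeness.

B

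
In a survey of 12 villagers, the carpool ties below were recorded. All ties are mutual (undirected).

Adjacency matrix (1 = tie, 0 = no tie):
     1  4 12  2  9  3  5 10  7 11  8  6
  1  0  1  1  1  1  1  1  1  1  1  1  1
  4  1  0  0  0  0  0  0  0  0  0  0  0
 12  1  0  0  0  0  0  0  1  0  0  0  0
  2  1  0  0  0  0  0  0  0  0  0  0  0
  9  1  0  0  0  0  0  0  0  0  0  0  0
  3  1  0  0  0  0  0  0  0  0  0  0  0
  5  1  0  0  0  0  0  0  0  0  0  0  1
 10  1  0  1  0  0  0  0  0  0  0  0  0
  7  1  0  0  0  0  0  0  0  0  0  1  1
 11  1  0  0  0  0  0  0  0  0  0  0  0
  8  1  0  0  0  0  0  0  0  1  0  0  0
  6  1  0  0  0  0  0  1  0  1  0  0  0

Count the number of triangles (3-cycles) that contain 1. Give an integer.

4

1's neighbors: 2, 3, 4, 5, 6, 7, 8, 9, 10, 11, and 12.
Neighbor pairs that are themselves tied: 1–5–6; 1–6–7; 1–7–8; 1–10–12. Each forms one triangle with 1, for 4 in total.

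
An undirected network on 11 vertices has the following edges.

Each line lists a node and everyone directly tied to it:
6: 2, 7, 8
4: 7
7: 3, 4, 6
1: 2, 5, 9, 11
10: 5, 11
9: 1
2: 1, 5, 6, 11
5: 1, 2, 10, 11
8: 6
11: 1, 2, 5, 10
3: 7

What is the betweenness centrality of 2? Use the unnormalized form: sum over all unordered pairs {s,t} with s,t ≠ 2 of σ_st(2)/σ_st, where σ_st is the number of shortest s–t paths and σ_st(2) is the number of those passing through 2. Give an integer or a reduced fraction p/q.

Pairs whose geodesics pass through 2 — 8–10: 2/2; 8–1: 1; 8–9: 1; 8–11: 1; 8–5: 1; 3–10: 2/2; 3–1: 1; 3–9: 1; 3–11: 1; 3–5: 1; 6–10: 2/2; 6–1: 1; 6–9: 1; 6–11: 1 … (+11 more pairs).
All other pairs contribute 0.
Summing the contributions gives betweenness(2) = 25.

25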